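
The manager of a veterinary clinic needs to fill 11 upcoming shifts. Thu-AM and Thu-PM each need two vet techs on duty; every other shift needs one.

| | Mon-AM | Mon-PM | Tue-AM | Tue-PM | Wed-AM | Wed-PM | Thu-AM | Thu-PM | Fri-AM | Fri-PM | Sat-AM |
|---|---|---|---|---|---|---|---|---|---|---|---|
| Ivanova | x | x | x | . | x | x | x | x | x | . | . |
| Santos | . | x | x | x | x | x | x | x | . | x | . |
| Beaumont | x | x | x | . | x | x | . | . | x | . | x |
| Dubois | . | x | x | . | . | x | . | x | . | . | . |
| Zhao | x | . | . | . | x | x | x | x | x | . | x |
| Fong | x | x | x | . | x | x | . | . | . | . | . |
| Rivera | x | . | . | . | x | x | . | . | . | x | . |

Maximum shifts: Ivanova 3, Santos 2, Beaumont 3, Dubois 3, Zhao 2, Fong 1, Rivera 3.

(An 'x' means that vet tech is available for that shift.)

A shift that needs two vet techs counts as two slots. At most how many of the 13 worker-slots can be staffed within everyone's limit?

Total capacity across all vet techs is 3+2+3+3+2+1+3 = 17, and 13 slots are needed, so at most 13 can be filled.
An assignment achieving 13: Mon-AM→Beaumont, Mon-PM→Beaumont, Tue-AM→Dubois, Tue-PM→Santos, Wed-AM→Zhao, Wed-PM→Dubois, Thu-AM→Ivanova+Zhao, Thu-PM→Ivanova+Dubois, Fri-AM→Ivanova, Fri-PM→Santos, Sat-AM→Beaumont.
Loads: Ivanova 3/3, Santos 2/2, Beaumont 3/3, Dubois 3/3, Zhao 2/2, Fong 0/1, Rivera 0/3.

13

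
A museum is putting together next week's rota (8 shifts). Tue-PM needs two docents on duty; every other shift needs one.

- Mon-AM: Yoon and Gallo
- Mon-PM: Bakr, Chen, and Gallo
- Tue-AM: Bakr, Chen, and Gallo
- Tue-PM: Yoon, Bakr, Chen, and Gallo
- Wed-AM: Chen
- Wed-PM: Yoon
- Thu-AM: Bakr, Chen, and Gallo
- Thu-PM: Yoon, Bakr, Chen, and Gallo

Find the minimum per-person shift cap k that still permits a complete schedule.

With 4 docents and 9 worker-slots to fill, someone must work at least ⌈9/4⌉ = 3 shifts, so k ≥ 3.
k = 3 works: Mon-AM→Yoon, Mon-PM→Bakr, Tue-AM→Bakr, Tue-PM→Chen+Gallo, Wed-AM→Chen, Wed-PM→Yoon, Thu-AM→Bakr, Thu-PM→Yoon.
Loads: Yoon 3, Bakr 3, Chen 2, Gallo 1 — all ≤ 3.

3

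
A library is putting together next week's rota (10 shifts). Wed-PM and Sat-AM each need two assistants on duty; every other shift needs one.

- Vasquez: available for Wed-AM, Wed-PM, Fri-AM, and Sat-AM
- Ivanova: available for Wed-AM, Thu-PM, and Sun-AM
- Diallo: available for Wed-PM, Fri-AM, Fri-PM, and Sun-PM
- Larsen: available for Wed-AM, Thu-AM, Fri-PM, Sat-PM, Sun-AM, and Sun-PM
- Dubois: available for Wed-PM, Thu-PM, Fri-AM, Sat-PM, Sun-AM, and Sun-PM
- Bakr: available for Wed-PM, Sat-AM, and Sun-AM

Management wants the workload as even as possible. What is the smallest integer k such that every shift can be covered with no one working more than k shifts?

2

With 6 assistants and 12 worker-slots to fill, someone must work at least ⌈12/6⌉ = 2 shifts, so k ≥ 2.
k = 2 works: Wed-AM→Vasquez, Wed-PM→Dubois+Bakr, Thu-AM→Larsen, Thu-PM→Ivanova, Fri-AM→Diallo, Fri-PM→Diallo, Sat-AM→Vasquez+Bakr, Sat-PM→Larsen, Sun-AM→Ivanova, Sun-PM→Dubois.
Loads: Vasquez 2, Ivanova 2, Diallo 2, Larsen 2, Dubois 2, Bakr 2 — all ≤ 2.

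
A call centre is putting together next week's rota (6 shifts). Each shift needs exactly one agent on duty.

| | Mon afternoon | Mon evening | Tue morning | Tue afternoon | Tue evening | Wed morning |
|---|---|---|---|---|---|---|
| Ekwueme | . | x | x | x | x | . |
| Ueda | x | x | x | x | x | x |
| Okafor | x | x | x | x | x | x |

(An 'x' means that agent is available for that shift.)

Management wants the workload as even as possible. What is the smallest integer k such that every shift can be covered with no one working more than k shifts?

With 3 agents and 6 worker-slots to fill, someone must work at least ⌈6/3⌉ = 2 shifts, so k ≥ 2.
k = 2 works: Mon afternoon→Ueda, Mon evening→Ekwueme, Tue morning→Ekwueme, Tue afternoon→Okafor, Tue evening→Okafor, Wed morning→Ueda.
Loads: Ekwueme 2, Ueda 2, Okafor 2 — all ≤ 2.

2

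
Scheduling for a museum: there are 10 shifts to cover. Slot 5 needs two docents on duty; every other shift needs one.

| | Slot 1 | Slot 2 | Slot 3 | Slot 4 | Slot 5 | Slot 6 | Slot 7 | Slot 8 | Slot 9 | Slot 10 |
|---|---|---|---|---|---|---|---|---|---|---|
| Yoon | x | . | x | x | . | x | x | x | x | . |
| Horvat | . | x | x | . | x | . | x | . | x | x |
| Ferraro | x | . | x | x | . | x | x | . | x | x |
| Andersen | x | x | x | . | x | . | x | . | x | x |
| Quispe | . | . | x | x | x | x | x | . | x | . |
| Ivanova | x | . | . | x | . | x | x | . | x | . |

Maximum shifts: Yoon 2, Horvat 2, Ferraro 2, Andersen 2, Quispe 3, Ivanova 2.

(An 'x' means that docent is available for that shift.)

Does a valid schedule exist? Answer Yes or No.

Yes

Slot 8 can only be covered by Yoon, so that assignment is forced.
One valid schedule: Slot 1→Yoon, Slot 2→Horvat, Slot 3→Andersen, Slot 4→Ferraro, Slot 5→Horvat+Andersen, Slot 6→Quispe, Slot 7→Quispe, Slot 8→Yoon, Slot 9→Quispe, Slot 10→Ferraro.
Loads: Yoon 2/2, Horvat 2/2, Ferraro 2/2, Andersen 2/2, Quispe 3/3, Ivanova 0/2 — all within limits.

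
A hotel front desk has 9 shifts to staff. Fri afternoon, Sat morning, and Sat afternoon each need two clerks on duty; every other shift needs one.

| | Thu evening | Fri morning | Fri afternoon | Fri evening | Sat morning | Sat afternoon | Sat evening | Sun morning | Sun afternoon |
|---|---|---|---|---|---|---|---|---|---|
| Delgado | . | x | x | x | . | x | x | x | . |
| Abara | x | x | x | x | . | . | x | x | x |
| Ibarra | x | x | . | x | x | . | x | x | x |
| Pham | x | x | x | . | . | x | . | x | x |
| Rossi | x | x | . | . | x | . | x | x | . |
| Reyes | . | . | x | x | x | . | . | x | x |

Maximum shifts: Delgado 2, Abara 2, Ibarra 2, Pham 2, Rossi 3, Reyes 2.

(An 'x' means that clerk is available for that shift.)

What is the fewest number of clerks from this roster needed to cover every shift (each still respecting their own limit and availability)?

12 slots to fill and no one can take more than 3, so at least ⌈12/3⌉ = 4 clerks are needed.
Any 5 clerks together have capacity at most 3+2+2+2+2 = 11 < 12 slots, so 5 can never suffice.
Delgado, Abara, Ibarra, Pham, Rossi, and Reyes alone can cover everything: Thu evening→Abara, Fri morning→Rossi, Fri afternoon→Pham+Reyes, Fri evening→Delgado, Sat morning→Ibarra+Rossi, Sat afternoon→Delgado+Pham, Sat evening→Abara, Sun morning→Rossi, Sun afternoon→Ibarra.

6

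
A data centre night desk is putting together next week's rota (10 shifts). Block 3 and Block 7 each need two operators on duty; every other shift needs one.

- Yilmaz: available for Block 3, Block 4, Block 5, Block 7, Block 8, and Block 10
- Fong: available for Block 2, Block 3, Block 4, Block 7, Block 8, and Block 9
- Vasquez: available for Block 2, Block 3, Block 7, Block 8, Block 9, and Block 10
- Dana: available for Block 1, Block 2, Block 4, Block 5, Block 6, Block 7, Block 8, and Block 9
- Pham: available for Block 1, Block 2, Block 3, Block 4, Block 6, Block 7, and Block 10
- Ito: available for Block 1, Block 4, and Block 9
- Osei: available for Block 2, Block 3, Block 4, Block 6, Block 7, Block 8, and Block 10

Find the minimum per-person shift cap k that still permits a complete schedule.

With 7 operators and 12 worker-slots to fill, someone must work at least ⌈12/7⌉ = 2 shifts, so k ≥ 2.
k = 2 works: Block 1→Dana, Block 2→Fong, Block 3→Vasquez+Osei, Block 4→Pham, Block 5→Yilmaz, Block 6→Dana, Block 7→Pham+Osei, Block 8→Vasquez, Block 9→Fong, Block 10→Yilmaz.
Loads: Yilmaz 2, Fong 2, Vasquez 2, Dana 2, Pham 2, Ito 0, Osei 2 — all ≤ 2.

2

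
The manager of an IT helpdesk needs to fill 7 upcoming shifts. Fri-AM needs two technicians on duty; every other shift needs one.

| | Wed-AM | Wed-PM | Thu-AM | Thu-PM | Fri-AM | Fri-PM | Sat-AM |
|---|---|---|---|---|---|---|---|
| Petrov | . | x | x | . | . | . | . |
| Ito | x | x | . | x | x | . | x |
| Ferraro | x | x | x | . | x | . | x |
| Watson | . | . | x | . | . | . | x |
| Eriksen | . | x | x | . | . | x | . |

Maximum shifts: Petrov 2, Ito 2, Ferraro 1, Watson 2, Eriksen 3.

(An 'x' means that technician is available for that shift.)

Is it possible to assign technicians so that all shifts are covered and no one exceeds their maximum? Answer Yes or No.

Total capacity is 10 and 8 slots are needed, so capacity alone doesn't rule it out.
Shifts {Wed-AM, Thu-PM, Fri-AM} need 4 worker-slots in total, but the technicians available for any of those shifts (Ito and Ferraro) can supply at most 3 among them. So no valid schedule exists.

No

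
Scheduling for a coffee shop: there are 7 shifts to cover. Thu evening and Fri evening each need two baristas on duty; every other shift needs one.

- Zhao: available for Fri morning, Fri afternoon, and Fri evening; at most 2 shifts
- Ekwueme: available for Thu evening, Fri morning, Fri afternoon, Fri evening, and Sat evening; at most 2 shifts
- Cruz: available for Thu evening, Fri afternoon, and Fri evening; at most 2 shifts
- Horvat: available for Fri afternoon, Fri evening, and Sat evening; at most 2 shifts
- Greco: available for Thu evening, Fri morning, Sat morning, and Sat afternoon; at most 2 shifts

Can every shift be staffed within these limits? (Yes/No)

Yes

Sat morning can only be covered by Greco, so that assignment is forced.
Sat afternoon can only be covered by Greco, so that assignment is forced.
One valid schedule: Thu evening→Ekwueme+Cruz, Fri morning→Zhao, Fri afternoon→Zhao, Fri evening→Cruz+Horvat, Sat morning→Greco, Sat afternoon→Greco, Sat evening→Ekwueme.
Loads: Zhao 2/2, Ekwueme 2/2, Cruz 2/2, Horvat 1/2, Greco 2/2 — all within limits.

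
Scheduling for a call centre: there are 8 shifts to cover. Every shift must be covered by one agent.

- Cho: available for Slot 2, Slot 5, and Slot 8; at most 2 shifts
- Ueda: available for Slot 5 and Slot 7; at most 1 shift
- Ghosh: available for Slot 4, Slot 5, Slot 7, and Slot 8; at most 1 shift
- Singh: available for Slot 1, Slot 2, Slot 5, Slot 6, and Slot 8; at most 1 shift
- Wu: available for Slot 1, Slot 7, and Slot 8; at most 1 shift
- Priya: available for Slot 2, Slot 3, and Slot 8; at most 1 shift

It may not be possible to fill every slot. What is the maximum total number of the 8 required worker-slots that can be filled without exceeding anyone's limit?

7

Total capacity across all agents is 2+1+1+1+1+1 = 7, and 8 slots are needed, so at most 7 can be filled.
An assignment achieving 7: Slot 1→Wu, Slot 2→Cho, Slot 3→Priya, Slot 4→Ghosh, Slot 5→Cho, Slot 6→Singh, Slot 7→Ueda.
Loads: Cho 2/2, Ueda 1/1, Ghosh 1/1, Singh 1/1, Wu 1/1, Priya 1/1.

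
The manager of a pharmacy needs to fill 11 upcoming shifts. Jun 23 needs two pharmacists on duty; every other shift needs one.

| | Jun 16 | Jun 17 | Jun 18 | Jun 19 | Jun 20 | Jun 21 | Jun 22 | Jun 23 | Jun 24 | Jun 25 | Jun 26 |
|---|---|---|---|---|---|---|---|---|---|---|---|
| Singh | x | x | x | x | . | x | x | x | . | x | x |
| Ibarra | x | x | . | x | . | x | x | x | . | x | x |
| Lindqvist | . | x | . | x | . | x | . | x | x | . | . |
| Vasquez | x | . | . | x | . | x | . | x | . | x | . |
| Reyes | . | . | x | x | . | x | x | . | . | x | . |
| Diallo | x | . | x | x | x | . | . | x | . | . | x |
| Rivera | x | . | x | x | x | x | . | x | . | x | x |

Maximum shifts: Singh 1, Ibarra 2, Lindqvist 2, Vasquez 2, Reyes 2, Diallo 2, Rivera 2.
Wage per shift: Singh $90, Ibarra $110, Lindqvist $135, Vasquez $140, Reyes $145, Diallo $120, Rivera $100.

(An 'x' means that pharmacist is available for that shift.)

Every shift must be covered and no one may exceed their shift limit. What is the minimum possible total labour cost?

$1445

Jun 24 can only be covered by Lindqvist, so that assignment is forced.
Picking the cheapest available pharmacist for each shift independently would cost $1145, but that ignores the shift limits.
An optimal schedule: Jun 16→Diallo, Jun 17→Singh, Jun 18→Rivera, Jun 19→Reyes, Jun 20→Rivera, Jun 21→Lindqvist, Jun 22→Ibarra, Jun 23→Diallo+Vasquez, Jun 24→Lindqvist, Jun 25→Vasquez, Jun 26→Ibarra.
Total: 120 + 90 + 100 + 145 + 100 + 135 + 110 + 120 + 140 + 135 + 140 + 110 = $1445.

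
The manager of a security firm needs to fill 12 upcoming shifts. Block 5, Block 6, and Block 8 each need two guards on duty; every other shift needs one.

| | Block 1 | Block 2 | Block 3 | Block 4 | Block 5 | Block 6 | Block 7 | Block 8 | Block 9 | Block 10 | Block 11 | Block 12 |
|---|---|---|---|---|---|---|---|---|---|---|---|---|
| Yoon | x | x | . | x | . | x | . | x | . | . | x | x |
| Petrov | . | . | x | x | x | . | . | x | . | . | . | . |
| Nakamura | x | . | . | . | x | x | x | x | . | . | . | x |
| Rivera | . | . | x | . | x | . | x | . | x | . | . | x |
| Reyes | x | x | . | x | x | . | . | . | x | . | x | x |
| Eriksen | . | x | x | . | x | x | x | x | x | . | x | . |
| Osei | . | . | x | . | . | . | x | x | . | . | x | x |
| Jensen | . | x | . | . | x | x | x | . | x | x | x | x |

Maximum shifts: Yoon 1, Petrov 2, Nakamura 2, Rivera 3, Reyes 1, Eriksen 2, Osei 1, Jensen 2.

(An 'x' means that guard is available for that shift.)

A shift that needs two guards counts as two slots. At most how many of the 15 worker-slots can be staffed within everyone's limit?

Total capacity across all guards is 1+2+2+3+1+2+1+2 = 14, and 15 slots are needed, so at most 14 can be filled.
An assignment achieving 14: Block 1→Yoon, Block 2→Reyes, Block 3→Petrov, Block 4→Petrov, Block 5→Rivera, Block 6→Nakamura+Eriksen, Block 7→Nakamura, Block 8→Eriksen+Osei, Block 9→Rivera, Block 10→Jensen, Block 11→Jensen, Block 12→Rivera.
Loads: Yoon 1/1, Petrov 2/2, Nakamura 2/2, Rivera 3/3, Reyes 1/1, Eriksen 2/2, Osei 1/1, Jensen 2/2.

14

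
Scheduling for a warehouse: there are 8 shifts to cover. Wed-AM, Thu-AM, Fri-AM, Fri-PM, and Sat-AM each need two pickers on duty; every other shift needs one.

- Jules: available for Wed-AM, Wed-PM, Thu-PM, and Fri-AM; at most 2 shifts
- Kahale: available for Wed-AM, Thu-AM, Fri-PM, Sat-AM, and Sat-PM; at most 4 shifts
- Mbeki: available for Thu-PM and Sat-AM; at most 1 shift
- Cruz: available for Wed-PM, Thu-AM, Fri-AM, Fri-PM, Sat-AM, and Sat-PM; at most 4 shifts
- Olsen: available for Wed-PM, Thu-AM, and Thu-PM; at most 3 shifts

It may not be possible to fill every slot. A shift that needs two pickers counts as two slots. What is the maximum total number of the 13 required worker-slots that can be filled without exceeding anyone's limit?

13

Total capacity across all pickers is 2+4+1+4+3 = 14, and 13 slots are needed, so at most 13 can be filled.
An assignment achieving 13: Wed-AM→Jules+Kahale, Wed-PM→Cruz, Thu-AM→Kahale+Olsen, Thu-PM→Olsen, Fri-AM→Jules+Cruz, Fri-PM→Kahale+Cruz, Sat-AM→Mbeki+Cruz, Sat-PM→Kahale.
Loads: Jules 2/2, Kahale 4/4, Mbeki 1/1, Cruz 4/4, Olsen 2/3.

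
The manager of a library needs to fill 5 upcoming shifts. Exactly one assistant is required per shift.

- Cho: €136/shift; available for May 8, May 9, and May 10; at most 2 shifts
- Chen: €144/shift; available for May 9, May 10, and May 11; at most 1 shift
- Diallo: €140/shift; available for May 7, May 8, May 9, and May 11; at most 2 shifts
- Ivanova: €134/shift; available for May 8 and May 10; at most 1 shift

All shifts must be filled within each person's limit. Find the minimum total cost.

€686

May 7 can only be covered by Diallo, so that assignment is forced.
Picking the cheapest available assistant for each shift independently would cost €684, but that ignores the shift limits.
An optimal schedule: May 7→Diallo, May 8→Ivanova, May 9→Cho, May 10→Cho, May 11→Diallo.
Total: 140 + 134 + 136 + 136 + 140 = €686.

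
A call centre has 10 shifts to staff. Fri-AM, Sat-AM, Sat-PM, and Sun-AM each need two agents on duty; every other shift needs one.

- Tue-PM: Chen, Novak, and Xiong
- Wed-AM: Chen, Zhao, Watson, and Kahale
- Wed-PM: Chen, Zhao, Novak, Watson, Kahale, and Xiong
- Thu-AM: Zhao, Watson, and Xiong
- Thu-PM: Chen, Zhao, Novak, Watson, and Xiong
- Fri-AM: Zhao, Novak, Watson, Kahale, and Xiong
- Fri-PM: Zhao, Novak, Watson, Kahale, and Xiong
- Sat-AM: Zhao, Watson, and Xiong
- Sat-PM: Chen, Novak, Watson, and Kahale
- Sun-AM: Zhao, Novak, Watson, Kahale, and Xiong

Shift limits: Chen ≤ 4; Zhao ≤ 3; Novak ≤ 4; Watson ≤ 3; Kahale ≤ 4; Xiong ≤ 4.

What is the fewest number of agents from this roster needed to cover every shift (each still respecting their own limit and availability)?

14 slots to fill and no one can take more than 4, so at least ⌈14/4⌉ = 4 agents are needed.
Chen, Zhao, Novak, and Watson alone can cover everything: Tue-PM→Chen, Wed-AM→Chen, Wed-PM→Chen, Thu-AM→Zhao, Thu-PM→Watson, Fri-AM→Zhao+Novak, Fri-PM→Novak, Sat-AM→Zhao+Watson, Sat-PM→Chen+Novak, Sun-AM→Novak+Watson.

4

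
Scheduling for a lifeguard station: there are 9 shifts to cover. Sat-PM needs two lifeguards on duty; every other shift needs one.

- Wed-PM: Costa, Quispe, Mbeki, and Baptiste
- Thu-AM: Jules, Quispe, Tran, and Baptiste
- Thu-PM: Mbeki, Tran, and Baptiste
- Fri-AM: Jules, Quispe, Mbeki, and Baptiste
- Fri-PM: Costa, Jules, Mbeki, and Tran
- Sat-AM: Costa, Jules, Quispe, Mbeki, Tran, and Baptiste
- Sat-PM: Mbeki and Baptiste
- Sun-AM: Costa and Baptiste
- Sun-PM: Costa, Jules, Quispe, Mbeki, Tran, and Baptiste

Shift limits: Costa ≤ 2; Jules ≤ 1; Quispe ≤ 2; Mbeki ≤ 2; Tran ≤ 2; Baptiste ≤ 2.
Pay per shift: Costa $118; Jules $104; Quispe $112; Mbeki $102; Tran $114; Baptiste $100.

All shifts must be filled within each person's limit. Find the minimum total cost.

$1078

Sat-PM can only be covered by Mbeki and Baptiste, so that assignment is forced.
Picking the cheapest available lifeguard for each shift independently would cost $1004, but that ignores the shift limits.
An optimal schedule: Wed-PM→Quispe, Thu-AM→Jules, Thu-PM→Mbeki, Fri-AM→Quispe, Fri-PM→Tran, Sat-AM→Tran, Sat-PM→Baptiste+Mbeki, Sun-AM→Baptiste, Sun-PM→Costa.
Total: 112 + 104 + 102 + 112 + 114 + 114 + 100 + 102 + 100 + 118 = $1078.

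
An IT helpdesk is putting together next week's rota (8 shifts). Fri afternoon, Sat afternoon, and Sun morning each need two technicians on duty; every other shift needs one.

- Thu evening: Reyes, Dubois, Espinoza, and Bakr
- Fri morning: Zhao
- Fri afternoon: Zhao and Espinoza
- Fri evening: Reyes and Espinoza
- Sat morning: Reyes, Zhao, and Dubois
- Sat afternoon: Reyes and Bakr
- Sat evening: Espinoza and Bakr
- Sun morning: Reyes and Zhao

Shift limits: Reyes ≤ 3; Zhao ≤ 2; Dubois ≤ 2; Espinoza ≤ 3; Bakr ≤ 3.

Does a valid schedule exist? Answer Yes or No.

Total capacity is 13 and 11 slots are needed, so capacity alone doesn't rule it out.
Shifts {Fri morning, Fri afternoon, Sun morning} need 5 worker-slots in total, but the technicians available for any of those shifts (Reyes, Zhao, and Espinoza) can supply at most 4 among them. So no valid schedule exists.

No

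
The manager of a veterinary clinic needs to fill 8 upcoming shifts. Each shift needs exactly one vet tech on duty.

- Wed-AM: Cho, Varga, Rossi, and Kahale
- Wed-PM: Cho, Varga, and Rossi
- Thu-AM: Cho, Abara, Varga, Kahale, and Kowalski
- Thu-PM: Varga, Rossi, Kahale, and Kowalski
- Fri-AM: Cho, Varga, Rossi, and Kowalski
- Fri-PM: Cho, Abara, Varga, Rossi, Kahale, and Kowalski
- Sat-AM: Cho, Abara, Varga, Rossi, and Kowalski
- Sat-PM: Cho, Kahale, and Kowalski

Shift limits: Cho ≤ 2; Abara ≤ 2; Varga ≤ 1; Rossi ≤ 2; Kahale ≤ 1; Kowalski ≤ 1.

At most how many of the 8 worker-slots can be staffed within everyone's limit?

8

Total capacity across all vet techs is 2+2+1+2+1+1 = 9, and 8 slots are needed, so at most 8 can be filled.
An assignment achieving 8: Wed-AM→Varga, Wed-PM→Cho, Thu-AM→Abara, Thu-PM→Rossi, Fri-AM→Rossi, Fri-PM→Kahale, Sat-AM→Abara, Sat-PM→Cho.
Loads: Cho 2/2, Abara 2/2, Varga 1/1, Rossi 2/2, Kahale 1/1, Kowalski 0/1.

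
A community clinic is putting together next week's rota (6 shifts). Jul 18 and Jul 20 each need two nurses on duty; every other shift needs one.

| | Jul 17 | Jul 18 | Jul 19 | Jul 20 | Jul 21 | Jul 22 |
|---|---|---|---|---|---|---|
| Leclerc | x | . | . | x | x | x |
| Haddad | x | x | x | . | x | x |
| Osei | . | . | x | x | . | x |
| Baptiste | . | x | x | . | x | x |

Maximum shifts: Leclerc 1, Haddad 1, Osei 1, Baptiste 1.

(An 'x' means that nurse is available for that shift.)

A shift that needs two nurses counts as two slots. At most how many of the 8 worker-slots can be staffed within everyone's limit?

Total capacity across all nurses is 1+1+1+1 = 4, and 8 slots are needed, so at most 4 can be filled.
An assignment achieving 4: Jul 17→Leclerc, Jul 18→Haddad+Baptiste, Jul 20→Osei.
Loads: Leclerc 1/1, Haddad 1/1, Osei 1/1, Baptiste 1/1.

4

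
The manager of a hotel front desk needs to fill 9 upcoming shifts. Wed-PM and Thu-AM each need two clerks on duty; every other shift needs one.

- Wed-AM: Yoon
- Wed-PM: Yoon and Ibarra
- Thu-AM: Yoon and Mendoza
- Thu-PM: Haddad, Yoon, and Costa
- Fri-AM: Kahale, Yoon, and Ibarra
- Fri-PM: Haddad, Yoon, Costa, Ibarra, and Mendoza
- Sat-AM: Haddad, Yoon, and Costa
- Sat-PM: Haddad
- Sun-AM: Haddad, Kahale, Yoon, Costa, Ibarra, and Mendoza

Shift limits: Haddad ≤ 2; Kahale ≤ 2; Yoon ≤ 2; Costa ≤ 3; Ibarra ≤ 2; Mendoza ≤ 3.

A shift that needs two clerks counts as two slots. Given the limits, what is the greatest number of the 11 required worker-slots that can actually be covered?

10

Total capacity across all clerks is 2+2+2+3+2+3 = 14, and 11 slots are needed, so at most 11 can be filled.
Shifts {Wed-AM, Wed-PM, Thu-AM} need 5 slots but only Yoon, Ibarra, and Mendoza are available for them, supplying at most 4 — so at least 1 slot must go unfilled.
An assignment achieving 10: Wed-AM→Yoon, Wed-PM→Yoon+Ibarra, Thu-AM→Mendoza, Thu-PM→Haddad, Fri-AM→Kahale, Fri-PM→Costa, Sat-AM→Costa, Sat-PM→Haddad, Sun-AM→Kahale.
Loads: Haddad 2/2, Kahale 2/2, Yoon 2/2, Costa 2/3, Ibarra 1/2, Mendoza 1/3.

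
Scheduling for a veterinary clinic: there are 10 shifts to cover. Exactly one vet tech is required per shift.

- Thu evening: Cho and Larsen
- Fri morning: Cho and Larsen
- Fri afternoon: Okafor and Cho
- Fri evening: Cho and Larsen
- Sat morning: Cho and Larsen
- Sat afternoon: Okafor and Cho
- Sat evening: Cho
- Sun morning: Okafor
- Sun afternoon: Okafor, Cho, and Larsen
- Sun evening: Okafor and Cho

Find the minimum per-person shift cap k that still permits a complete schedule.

With 3 vet techs and 10 worker-slots to fill, someone must work at least ⌈10/3⌉ = 4 shifts, so k ≥ 4.
k = 4 works: Thu evening→Cho, Fri morning→Cho, Fri afternoon→Okafor, Fri evening→Cho, Sat morning→Larsen, Sat afternoon→Okafor, Sat evening→Cho, Sun morning→Okafor, Sun afternoon→Larsen, Sun evening→Okafor.
Loads: Okafor 4, Cho 4, Larsen 2 — all ≤ 4.

4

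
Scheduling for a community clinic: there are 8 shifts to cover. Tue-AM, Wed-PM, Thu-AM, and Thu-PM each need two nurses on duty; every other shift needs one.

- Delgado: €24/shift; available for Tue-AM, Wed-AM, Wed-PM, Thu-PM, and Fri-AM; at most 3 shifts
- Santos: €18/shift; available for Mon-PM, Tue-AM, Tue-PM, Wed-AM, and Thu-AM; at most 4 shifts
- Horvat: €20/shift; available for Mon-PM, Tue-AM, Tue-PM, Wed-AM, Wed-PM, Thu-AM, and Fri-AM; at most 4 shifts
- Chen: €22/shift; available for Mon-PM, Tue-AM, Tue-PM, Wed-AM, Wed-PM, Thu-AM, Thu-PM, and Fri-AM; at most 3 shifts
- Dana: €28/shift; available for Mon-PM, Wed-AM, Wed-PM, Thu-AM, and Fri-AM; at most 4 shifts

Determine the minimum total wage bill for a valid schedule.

€242

Thu-PM can only be covered by Delgado and Chen, so that assignment is forced.
Picking the cheapest available nurse for each shift independently would cost €238, but that ignores the shift limits.
An optimal schedule: Mon-PM→Santos, Tue-AM→Santos+Horvat, Tue-PM→Santos, Wed-AM→Santos, Wed-PM→Horvat+Chen, Thu-AM→Horvat+Chen, Thu-PM→Chen+Delgado, Fri-AM→Horvat.
Total: 18 + 18 + 20 + 18 + 18 + 20 + 22 + 20 + 22 + 22 + 24 + 20 = €242.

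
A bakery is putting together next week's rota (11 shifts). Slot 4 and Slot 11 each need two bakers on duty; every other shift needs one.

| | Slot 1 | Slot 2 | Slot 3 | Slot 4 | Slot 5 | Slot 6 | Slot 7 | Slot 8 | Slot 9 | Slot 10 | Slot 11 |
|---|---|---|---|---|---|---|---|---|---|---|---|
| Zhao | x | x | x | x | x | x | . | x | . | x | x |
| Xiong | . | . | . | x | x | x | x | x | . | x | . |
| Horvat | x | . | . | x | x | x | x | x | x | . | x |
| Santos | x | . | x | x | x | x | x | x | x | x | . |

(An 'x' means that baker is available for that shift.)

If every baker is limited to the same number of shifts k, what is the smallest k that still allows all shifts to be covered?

4

With 4 bakers and 13 worker-slots to fill, someone must work at least ⌈13/4⌉ = 4 shifts, so k ≥ 4.
k = 4 works: Slot 1→Zhao, Slot 2→Zhao, Slot 3→Zhao, Slot 4→Horvat+Santos, Slot 5→Xiong, Slot 6→Xiong, Slot 7→Xiong, Slot 8→Horvat, Slot 9→Horvat, Slot 10→Xiong, Slot 11→Zhao+Horvat.
Loads: Zhao 4, Xiong 4, Horvat 4, Santos 1 — all ≤ 4.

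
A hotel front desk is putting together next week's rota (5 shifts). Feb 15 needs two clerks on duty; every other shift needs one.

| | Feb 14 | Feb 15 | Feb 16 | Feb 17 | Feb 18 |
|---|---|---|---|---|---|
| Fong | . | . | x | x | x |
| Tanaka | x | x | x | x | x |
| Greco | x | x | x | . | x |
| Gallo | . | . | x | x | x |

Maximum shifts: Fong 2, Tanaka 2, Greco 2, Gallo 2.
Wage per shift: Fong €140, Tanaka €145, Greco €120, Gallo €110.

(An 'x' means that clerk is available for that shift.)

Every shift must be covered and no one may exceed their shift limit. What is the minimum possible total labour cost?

Feb 15 can only be covered by Tanaka and Greco, so that assignment is forced.
Picking the cheapest available clerk for each shift independently would cost €715, but that ignores the shift limits.
An optimal schedule: Feb 14→Greco, Feb 15→Greco+Tanaka, Feb 16→Gallo, Feb 17→Gallo, Feb 18→Fong.
Total: 120 + 120 + 145 + 110 + 110 + 140 = €745.

€745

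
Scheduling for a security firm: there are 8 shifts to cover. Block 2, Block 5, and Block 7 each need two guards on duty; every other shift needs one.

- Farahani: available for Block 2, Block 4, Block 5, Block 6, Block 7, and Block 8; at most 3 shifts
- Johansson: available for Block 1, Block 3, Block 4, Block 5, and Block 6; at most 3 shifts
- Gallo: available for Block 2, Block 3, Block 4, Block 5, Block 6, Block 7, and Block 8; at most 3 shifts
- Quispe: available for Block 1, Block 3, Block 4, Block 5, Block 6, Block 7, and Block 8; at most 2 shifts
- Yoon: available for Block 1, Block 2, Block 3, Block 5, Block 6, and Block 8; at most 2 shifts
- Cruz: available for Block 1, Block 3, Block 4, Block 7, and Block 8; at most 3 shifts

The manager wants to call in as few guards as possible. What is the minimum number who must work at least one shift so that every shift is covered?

4

11 slots to fill and no one can take more than 3, so at least ⌈11/3⌉ = 4 guards are needed.
Farahani, Johansson, Gallo, and Quispe alone can cover everything: Block 1→Johansson, Block 2→Farahani+Gallo, Block 3→Johansson, Block 4→Johansson, Block 5→Gallo+Quispe, Block 6→Quispe, Block 7→Farahani+Gallo, Block 8→Farahani.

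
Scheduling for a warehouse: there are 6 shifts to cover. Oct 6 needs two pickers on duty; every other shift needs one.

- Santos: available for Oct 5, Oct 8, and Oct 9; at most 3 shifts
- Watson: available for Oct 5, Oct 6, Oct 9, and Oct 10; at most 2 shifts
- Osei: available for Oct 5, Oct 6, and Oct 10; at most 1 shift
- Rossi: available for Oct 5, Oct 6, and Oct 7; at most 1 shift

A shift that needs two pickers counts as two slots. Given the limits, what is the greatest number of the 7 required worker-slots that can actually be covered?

Total capacity across all pickers is 3+2+1+1 = 7, and 7 slots are needed, so at most 7 can be filled.
An assignment achieving 7: Oct 5→Santos, Oct 6→Watson+Osei, Oct 7→Rossi, Oct 8→Santos, Oct 9→Santos, Oct 10→Watson.
Loads: Santos 3/3, Watson 2/2, Osei 1/1, Rossi 1/1.

7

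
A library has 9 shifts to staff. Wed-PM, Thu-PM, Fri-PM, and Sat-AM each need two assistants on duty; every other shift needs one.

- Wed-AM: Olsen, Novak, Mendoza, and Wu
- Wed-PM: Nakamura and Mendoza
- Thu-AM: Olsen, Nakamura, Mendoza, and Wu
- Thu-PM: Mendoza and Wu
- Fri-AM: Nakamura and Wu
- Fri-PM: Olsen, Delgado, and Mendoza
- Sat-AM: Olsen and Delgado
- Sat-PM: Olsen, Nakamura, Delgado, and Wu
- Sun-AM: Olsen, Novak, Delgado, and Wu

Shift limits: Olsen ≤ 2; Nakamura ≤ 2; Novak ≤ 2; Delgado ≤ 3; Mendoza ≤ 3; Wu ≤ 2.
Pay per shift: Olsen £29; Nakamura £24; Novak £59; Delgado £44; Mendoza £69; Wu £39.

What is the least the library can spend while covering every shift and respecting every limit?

Wed-PM can only be covered by Nakamura and Mendoza, so that assignment is forced.
Thu-PM can only be covered by Mendoza and Wu, so that assignment is forced.
Sat-AM can only be covered by Olsen and Delgado, so that assignment is forced.
Picking the cheapest available assistant for each shift independently would cost £477, but that ignores the shift limits.
An optimal schedule: Wed-AM→Novak, Wed-PM→Nakamura+Mendoza, Thu-AM→Wu, Thu-PM→Wu+Mendoza, Fri-AM→Nakamura, Fri-PM→Olsen+Delgado, Sat-AM→Olsen+Delgado, Sat-PM→Delgado, Sun-AM→Novak.
Total: 59 + 24 + 69 + 39 + 39 + 69 + 24 + 29 + 44 + 29 + 44 + 44 + 59 = £572.

£572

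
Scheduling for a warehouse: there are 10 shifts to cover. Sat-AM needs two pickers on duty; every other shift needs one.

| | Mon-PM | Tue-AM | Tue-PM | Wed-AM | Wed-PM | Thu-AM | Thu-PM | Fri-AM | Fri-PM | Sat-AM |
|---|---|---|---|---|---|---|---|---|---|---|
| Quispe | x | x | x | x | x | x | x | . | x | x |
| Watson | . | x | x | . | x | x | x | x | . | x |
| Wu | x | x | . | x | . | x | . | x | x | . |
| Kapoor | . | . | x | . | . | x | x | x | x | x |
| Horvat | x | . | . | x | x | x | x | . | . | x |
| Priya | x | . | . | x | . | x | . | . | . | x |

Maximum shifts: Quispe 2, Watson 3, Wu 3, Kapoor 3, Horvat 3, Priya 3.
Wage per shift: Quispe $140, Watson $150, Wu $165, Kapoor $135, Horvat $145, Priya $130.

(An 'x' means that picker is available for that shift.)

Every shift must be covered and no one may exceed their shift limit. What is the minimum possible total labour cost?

$1510

Picking the cheapest available picker for each shift independently would cost $1475, but that ignores the shift limits.
An optimal schedule: Mon-PM→Priya, Tue-AM→Quispe, Tue-PM→Kapoor, Wed-AM→Priya, Wed-PM→Quispe, Thu-AM→Horvat, Thu-PM→Horvat, Fri-AM→Kapoor, Fri-PM→Kapoor, Sat-AM→Priya+Horvat.
Total: 130 + 140 + 135 + 130 + 140 + 145 + 145 + 135 + 135 + 130 + 145 = $1510.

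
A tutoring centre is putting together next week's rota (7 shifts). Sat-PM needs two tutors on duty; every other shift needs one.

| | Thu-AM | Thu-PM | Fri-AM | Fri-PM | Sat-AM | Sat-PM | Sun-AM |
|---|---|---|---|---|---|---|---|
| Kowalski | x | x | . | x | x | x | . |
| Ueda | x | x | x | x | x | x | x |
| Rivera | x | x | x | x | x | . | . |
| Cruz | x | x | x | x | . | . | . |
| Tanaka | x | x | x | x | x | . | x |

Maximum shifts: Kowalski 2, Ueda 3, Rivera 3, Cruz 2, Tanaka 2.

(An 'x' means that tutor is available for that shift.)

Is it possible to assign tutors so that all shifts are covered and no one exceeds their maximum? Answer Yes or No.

Yes

Sat-PM can only be covered by Kowalski and Ueda, so that assignment is forced.
One valid schedule: Thu-AM→Rivera, Thu-PM→Rivera, Fri-AM→Ueda, Fri-PM→Rivera, Sat-AM→Kowalski, Sat-PM→Kowalski+Ueda, Sun-AM→Ueda.
Loads: Kowalski 2/2, Ueda 3/3, Rivera 3/3, Cruz 0/2, Tanaka 0/2 — all within limits.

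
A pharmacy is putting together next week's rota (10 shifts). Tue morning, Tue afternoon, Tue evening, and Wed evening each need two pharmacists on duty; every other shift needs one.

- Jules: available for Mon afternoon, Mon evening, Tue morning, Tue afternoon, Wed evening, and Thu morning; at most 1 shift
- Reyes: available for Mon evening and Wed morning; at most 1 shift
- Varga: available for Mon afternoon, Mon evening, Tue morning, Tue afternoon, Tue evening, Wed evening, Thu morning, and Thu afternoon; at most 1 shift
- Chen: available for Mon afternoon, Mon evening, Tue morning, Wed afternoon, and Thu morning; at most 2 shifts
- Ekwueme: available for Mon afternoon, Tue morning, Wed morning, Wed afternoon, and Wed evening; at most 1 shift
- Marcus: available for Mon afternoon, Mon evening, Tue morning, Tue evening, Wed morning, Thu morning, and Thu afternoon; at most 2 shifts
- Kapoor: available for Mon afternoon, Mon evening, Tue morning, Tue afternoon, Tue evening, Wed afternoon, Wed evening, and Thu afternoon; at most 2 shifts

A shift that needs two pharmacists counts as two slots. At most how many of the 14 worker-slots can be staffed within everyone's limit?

10

Total capacity across all pharmacists is 1+1+1+2+1+2+2 = 10, and 14 slots are needed, so at most 10 can be filled.
An assignment achieving 10: Tue afternoon→Jules+Varga, Tue evening→Marcus+Kapoor, Wed morning→Reyes, Wed afternoon→Chen, Wed evening→Ekwueme+Kapoor, Thu morning→Chen, Thu afternoon→Marcus.
Loads: Jules 1/1, Reyes 1/1, Varga 1/1, Chen 2/2, Ekwueme 1/1, Marcus 2/2, Kapoor 2/2.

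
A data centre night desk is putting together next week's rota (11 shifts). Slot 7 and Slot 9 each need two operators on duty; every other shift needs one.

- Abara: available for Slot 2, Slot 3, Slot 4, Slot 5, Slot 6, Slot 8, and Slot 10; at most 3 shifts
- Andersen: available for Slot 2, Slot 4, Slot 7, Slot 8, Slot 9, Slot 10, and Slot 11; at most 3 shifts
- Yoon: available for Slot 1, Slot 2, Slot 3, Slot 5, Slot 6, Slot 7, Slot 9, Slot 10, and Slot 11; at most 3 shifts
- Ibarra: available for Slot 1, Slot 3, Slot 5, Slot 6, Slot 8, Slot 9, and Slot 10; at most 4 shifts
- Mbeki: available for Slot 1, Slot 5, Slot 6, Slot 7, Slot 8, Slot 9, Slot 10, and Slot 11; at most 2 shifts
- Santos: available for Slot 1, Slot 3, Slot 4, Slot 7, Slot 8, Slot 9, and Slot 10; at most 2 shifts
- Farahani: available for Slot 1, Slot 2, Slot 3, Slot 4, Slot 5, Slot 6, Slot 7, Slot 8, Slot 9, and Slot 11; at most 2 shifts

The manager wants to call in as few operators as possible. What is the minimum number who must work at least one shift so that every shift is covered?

13 slots to fill and no one can take more than 4, so at least ⌈13/4⌉ = 4 operators are needed.
Abara, Andersen, Yoon, and Ibarra alone can cover everything: Slot 1→Yoon, Slot 2→Abara, Slot 3→Abara, Slot 4→Abara, Slot 5→Yoon, Slot 6→Ibarra, Slot 7→Andersen+Yoon, Slot 8→Ibarra, Slot 9→Andersen+Ibarra, Slot 10→Ibarra, Slot 11→Andersen.

4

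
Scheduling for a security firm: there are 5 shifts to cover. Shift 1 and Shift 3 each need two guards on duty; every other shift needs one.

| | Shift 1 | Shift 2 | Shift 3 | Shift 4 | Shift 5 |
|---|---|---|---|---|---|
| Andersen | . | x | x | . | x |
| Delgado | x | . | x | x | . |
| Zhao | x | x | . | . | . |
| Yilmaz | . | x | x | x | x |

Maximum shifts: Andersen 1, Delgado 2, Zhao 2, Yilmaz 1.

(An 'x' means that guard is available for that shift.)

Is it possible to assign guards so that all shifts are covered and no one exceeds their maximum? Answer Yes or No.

Shifts {Shift 1, Shift 3, Shift 4, Shift 5} need 6 worker-slots in total, but the guards available for any of those shifts (Andersen, Delgado, Zhao, and Yilmaz) can supply at most 5 among them. So no valid schedule exists.

No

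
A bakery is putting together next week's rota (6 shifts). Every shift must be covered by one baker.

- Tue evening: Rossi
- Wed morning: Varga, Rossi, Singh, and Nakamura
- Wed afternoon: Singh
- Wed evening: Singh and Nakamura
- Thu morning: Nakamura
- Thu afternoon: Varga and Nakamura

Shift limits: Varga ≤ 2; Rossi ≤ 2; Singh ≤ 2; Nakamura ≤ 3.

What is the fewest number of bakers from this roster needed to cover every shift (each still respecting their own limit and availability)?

6 slots to fill and no one can take more than 3, so at least ⌈6/3⌉ = 2 bakers are needed.
Any 2 bakers together have capacity at most 3+2 = 5 < 6 slots, so 2 can never suffice.
Rossi, Singh, and Nakamura alone can cover everything: Tue evening→Rossi, Wed morning→Rossi, Wed afternoon→Singh, Wed evening→Singh, Thu morning→Nakamura, Thu afternoon→Nakamura.

3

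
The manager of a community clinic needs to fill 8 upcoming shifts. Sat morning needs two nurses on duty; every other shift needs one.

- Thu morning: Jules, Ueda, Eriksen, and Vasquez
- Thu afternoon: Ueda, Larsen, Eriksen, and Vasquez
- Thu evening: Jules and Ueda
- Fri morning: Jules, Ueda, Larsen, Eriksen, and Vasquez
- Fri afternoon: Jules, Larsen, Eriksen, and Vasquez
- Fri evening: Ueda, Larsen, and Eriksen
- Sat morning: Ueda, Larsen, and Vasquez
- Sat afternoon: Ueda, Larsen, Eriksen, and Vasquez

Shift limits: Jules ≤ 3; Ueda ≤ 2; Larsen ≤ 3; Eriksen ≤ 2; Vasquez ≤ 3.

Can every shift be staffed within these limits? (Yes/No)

Yes

One valid schedule: Thu morning→Jules, Thu afternoon→Larsen, Thu evening→Jules, Fri morning→Eriksen, Fri afternoon→Jules, Fri evening→Ueda, Sat morning→Ueda+Larsen, Sat afternoon→Larsen.
Loads: Jules 3/3, Ueda 2/2, Larsen 3/3, Eriksen 1/2, Vasquez 0/3 — all within limits.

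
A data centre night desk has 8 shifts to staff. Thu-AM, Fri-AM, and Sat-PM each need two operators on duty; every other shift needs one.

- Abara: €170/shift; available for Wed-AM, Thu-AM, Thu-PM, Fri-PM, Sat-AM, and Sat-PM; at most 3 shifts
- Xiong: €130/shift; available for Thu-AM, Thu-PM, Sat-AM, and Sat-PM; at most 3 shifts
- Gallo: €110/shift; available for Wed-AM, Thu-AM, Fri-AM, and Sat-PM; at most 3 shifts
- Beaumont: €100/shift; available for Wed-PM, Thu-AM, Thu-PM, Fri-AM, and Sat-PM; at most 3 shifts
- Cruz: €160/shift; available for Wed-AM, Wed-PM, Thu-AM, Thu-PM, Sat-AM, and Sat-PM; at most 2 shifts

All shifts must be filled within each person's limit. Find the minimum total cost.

€1350

Fri-AM can only be covered by Gallo and Beaumont, so that assignment is forced.
Fri-PM can only be covered by Abara, so that assignment is forced.
Picking the cheapest available operator for each shift independently would cost €1240, but that ignores the shift limits.
An optimal schedule: Wed-AM→Gallo, Wed-PM→Beaumont, Thu-AM→Gallo+Xiong, Thu-PM→Beaumont, Fri-AM→Beaumont+Gallo, Fri-PM→Abara, Sat-AM→Xiong, Sat-PM→Xiong+Cruz.
Total: 110 + 100 + 110 + 130 + 100 + 100 + 110 + 170 + 130 + 130 + 160 = €1350.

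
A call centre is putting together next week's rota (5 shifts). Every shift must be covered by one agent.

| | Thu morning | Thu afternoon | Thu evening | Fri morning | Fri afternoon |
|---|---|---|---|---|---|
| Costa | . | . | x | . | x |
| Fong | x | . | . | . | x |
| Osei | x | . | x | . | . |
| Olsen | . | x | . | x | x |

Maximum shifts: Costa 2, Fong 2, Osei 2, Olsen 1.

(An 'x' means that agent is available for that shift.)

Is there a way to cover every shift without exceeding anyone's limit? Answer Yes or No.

No

Total capacity is 7 and 5 slots are needed, so capacity alone doesn't rule it out.
Shifts {Thu afternoon, Fri morning} need 2 worker-slots in total, but the agents available for any of those shifts (Olsen) can supply at most 1 among them. So no valid schedule exists.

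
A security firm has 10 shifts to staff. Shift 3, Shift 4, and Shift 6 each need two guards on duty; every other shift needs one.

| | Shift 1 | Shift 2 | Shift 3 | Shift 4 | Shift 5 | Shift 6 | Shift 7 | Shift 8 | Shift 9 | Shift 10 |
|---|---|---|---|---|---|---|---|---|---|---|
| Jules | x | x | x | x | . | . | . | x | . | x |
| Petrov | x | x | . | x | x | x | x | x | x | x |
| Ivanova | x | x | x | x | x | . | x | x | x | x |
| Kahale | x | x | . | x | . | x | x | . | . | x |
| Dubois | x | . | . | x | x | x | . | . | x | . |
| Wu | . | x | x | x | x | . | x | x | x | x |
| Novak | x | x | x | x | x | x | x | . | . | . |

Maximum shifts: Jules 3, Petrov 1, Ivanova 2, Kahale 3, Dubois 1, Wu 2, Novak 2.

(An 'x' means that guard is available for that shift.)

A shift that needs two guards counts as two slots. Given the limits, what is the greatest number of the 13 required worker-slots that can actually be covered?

Total capacity across all guards is 3+1+2+3+1+2+2 = 14, and 13 slots are needed, so at most 13 can be filled.
An assignment achieving 13: Shift 1→Kahale, Shift 2→Wu, Shift 3→Jules+Ivanova, Shift 4→Wu+Novak, Shift 5→Dubois, Shift 6→Petrov+Kahale, Shift 7→Kahale, Shift 8→Jules, Shift 9→Ivanova, Shift 10→Jules.
Loads: Jules 3/3, Petrov 1/1, Ivanova 2/2, Kahale 3/3, Dubois 1/1, Wu 2/2, Novak 1/2.

13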